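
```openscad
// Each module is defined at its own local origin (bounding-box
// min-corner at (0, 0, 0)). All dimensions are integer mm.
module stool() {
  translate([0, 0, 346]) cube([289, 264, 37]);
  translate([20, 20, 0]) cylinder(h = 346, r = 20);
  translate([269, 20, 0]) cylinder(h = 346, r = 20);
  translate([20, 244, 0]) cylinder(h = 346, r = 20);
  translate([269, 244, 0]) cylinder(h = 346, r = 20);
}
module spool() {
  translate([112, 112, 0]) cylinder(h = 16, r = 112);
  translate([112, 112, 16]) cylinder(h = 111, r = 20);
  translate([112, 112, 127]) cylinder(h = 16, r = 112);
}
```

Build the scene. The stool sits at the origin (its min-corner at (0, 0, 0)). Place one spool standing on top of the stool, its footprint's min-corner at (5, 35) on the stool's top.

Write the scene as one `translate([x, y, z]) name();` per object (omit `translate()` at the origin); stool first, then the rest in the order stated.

stool();
translate([5, 35, 383]) spool();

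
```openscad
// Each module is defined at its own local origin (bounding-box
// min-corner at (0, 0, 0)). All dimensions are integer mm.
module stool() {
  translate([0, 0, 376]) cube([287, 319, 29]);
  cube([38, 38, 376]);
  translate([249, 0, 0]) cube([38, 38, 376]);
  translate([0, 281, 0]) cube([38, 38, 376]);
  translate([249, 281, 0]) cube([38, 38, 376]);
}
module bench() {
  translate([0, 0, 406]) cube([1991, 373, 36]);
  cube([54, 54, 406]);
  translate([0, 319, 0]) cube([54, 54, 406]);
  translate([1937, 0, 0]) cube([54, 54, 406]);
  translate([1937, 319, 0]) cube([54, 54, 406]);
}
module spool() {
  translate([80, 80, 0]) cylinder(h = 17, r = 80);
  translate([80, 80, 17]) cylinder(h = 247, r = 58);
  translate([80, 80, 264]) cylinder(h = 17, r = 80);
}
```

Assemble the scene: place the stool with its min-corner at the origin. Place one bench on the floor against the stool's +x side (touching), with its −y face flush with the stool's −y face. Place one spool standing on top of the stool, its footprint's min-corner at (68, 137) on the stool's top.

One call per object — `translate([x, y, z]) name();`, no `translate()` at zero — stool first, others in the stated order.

stool();
translate([287, 0, 0]) bench();
translate([68, 137, 405]) spool();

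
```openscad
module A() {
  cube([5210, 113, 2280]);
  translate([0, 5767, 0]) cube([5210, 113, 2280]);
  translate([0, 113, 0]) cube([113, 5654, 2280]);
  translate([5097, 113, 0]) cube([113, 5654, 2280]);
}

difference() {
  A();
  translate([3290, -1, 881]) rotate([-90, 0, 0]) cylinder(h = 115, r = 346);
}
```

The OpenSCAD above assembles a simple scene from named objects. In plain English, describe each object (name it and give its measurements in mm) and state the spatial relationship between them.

A is the wall frame of a small rectangular building: four walls, each 2280 mm tall and 113 mm thick, enclosing a footprint 5210 mm (x) by 5880 mm (y) outside-to-outside, with no floor or roof. The front and back walls (the −y and +y sides) span the full width; the two side walls fit between them.

The house frame has a circular hole of radius 346 mm through its front wall, centred at (x = 3290, z = 881).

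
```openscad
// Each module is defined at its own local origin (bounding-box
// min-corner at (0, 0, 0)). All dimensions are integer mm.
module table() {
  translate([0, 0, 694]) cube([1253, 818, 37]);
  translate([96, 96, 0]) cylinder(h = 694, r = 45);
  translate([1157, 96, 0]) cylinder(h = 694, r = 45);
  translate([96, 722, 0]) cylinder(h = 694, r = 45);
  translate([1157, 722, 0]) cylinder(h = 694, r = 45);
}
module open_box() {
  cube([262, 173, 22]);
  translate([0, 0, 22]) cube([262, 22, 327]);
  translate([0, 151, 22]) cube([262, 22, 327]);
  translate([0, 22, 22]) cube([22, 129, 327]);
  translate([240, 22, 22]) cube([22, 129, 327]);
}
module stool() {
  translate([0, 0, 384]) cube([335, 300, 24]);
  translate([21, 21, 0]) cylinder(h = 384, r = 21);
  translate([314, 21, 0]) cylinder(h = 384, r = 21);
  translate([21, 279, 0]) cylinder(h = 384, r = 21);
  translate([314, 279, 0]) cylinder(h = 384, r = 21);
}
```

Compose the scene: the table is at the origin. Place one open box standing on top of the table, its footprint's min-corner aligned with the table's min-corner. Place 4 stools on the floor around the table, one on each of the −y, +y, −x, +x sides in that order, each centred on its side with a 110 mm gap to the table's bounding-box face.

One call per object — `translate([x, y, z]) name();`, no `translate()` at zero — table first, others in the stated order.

table();
translate([0, 0, 731]) open_box();
translate([459, -410, 0]) stool();
translate([459, 928, 0]) stool();
translate([-445, 259, 0]) stool();
translate([1363, 259, 0]) stool();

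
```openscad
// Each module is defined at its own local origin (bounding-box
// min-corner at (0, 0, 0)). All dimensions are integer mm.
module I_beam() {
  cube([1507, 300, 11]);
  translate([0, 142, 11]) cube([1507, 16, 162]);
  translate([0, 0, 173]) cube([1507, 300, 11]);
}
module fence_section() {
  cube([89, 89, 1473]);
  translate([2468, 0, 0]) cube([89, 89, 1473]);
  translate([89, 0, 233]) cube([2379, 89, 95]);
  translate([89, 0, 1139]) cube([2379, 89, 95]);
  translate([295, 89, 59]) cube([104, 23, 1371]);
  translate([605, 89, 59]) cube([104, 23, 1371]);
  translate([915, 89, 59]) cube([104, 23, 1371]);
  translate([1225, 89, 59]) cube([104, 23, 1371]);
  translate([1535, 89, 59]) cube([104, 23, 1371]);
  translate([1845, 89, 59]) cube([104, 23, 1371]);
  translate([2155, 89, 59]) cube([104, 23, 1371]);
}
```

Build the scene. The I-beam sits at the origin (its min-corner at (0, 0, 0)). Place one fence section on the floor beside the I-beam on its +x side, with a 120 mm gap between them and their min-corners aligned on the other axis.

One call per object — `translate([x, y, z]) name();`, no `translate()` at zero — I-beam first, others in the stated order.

I_beam();
translate([1627, 0, 0]) fence_section();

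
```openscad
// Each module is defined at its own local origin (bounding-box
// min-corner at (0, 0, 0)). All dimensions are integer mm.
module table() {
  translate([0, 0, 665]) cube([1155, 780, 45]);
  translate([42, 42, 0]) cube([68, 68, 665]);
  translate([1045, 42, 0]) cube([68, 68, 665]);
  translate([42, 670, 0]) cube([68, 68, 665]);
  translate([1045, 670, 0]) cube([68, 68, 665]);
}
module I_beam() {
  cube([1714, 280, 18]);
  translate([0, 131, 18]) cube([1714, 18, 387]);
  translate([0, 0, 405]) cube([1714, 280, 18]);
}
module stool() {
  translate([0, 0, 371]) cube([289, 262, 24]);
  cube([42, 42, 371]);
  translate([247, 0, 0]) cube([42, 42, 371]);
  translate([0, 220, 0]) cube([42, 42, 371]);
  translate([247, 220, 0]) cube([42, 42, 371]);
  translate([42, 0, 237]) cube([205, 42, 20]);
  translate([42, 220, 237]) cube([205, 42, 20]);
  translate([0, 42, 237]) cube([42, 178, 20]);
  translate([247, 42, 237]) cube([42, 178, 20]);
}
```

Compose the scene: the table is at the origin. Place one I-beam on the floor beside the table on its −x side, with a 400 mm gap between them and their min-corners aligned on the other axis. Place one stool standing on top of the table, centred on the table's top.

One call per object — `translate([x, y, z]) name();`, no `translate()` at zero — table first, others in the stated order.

table();
translate([-2114, 0, 0]) I_beam();
translate([433, 259, 710]) stool();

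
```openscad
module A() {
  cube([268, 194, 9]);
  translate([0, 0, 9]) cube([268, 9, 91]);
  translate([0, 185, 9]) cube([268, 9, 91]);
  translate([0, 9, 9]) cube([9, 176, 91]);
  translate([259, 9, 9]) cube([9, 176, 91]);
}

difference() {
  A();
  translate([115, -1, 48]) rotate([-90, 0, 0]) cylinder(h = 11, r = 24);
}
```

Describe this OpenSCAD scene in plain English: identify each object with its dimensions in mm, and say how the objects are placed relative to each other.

A is an open-topped rectangular box: outside dimensions 268×194×100 mm, with a uniform wall and base thickness of 9 mm. The base is a full 268×194 slab on the floor; four walls sit on top of the base. The front and back walls (the −y and +y sides) span the full width; the two side walls fit between them.

The open box has a circular hole of radius 24 mm through its front wall, centred at (x = 115, z = 48).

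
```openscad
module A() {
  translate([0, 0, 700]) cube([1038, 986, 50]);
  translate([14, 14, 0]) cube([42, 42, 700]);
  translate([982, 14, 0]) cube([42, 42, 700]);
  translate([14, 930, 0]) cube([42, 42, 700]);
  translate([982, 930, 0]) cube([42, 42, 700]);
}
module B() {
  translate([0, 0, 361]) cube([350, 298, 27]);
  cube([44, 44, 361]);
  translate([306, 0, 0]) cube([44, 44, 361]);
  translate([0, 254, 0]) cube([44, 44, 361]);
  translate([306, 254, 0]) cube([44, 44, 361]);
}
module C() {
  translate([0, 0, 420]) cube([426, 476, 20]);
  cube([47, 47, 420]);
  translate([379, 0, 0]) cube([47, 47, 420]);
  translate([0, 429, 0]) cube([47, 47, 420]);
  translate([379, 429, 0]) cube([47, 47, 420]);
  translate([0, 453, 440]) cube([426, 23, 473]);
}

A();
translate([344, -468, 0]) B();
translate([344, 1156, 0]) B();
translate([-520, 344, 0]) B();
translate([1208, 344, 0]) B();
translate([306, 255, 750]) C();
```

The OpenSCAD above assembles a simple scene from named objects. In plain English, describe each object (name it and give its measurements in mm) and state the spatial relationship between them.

A is a table with a 1038×986 mm rectangular top, 50 mm thick, top surface at z = 750 mm, supported by four 42×42 mm square legs, each inset 14 mm from the nearest pair of top edges, running from the floor.

B is a simple wooden stool: a rectangular seat 350 mm (x) by 298 mm (y), 27 mm thick, top face at z = 388 mm, on four square legs, each 44×44 mm in cross-section. The legs rest on z = 0, each flush with a corner of the seat.

C is a chair: 426×476 mm seat, 20 mm thick, top at z = 440 mm, on four 47 mm square corner legs flush with the seat edges. A 23 mm thick backrest slab spans the full seat width, extending 473 mm above the seat top, its back face flush with the seat's +y edge.

Four stools sit around the table at the −y, +y, −x, +x sides. The chair is on top of the table, centred.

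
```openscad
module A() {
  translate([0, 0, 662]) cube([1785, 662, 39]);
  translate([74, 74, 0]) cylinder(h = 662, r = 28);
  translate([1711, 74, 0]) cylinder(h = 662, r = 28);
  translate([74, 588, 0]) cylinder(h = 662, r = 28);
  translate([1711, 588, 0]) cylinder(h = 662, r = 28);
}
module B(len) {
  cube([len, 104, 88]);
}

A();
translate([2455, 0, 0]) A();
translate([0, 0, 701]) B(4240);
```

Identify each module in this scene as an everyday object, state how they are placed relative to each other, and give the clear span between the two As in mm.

A is a table. B is a beam. A beam spans the tops of two tables. The clear span between the two tables is 670 mm.

Second table starts at x = 2455; first ends at x = 1785; clear span = 2455 − 1785 = 670 mm.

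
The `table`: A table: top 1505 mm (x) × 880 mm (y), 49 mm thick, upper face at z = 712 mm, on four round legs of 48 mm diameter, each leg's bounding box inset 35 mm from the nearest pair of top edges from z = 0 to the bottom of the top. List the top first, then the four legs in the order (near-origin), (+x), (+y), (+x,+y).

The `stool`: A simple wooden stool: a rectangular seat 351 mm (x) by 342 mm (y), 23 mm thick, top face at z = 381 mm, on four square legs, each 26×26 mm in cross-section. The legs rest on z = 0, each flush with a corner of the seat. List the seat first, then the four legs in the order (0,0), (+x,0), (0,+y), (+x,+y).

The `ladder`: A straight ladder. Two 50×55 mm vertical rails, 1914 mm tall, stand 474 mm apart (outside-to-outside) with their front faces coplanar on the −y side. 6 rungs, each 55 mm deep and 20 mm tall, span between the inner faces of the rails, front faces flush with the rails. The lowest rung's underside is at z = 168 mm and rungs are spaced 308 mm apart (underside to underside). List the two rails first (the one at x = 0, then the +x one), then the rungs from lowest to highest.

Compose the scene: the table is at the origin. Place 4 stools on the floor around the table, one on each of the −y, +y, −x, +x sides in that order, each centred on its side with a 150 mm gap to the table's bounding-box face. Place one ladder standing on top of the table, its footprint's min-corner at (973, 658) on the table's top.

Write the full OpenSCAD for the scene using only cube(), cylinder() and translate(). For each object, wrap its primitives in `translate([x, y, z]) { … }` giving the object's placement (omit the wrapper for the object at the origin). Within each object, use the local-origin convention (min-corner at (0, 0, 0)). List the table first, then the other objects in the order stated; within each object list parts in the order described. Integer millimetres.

translate([0, 0, 663]) cube([1505, 880, 49]);
translate([59, 59, 0]) cylinder(h = 663, r = 24);
translate([1446, 59, 0]) cylinder(h = 663, r = 24);
translate([59, 821, 0]) cylinder(h = 663, r = 24);
translate([1446, 821, 0]) cylinder(h = 663, r = 24);
translate([577, -492, 0]) {
  translate([0, 0, 358]) cube([351, 342, 23]);
  cube([26, 26, 358]);
  translate([325, 0, 0]) cube([26, 26, 358]);
  translate([0, 316, 0]) cube([26, 26, 358]);
  translate([325, 316, 0]) cube([26, 26, 358]);
}
translate([577, 1030, 0]) {
  translate([0, 0, 358]) cube([351, 342, 23]);
  cube([26, 26, 358]);
  translate([325, 0, 0]) cube([26, 26, 358]);
  translate([0, 316, 0]) cube([26, 26, 358]);
  translate([325, 316, 0]) cube([26, 26, 358]);
}
translate([-501, 269, 0]) {
  translate([0, 0, 358]) cube([351, 342, 23]);
  cube([26, 26, 358]);
  translate([325, 0, 0]) cube([26, 26, 358]);
  translate([0, 316, 0]) cube([26, 26, 358]);
  translate([325, 316, 0]) cube([26, 26, 358]);
}
translate([1655, 269, 0]) {
  translate([0, 0, 358]) cube([351, 342, 23]);
  cube([26, 26, 358]);
  translate([325, 0, 0]) cube([26, 26, 358]);
  translate([0, 316, 0]) cube([26, 26, 358]);
  translate([325, 316, 0]) cube([26, 26, 358]);
}
translate([973, 658, 712]) {
  cube([50, 55, 1914]);
  translate([424, 0, 0]) cube([50, 55, 1914]);
  translate([50, 0, 168]) cube([374, 55, 20]);
  translate([50, 0, 476]) cube([374, 55, 20]);
  translate([50, 0, 784]) cube([374, 55, 20]);
  translate([50, 0, 1092]) cube([374, 55, 20]);
  translate([50, 0, 1400]) cube([374, 55, 20]);
  translate([50, 0, 1708]) cube([374, 55, 20]);
}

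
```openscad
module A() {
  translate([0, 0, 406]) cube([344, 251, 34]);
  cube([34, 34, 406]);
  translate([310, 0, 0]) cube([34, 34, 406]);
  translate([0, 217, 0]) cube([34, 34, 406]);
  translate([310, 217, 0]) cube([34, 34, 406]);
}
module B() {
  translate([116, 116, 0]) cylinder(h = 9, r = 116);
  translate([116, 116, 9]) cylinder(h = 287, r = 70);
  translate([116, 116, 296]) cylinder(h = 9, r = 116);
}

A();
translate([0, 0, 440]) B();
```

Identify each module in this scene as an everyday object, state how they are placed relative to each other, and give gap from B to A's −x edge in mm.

A is a stool. B is a spool. The spool is on top of the stool. The gap from the spool to the stool's −x edge is 0 mm.

The spool's min-x is at 0; the stool's min-x is 0; gap = 0 mm.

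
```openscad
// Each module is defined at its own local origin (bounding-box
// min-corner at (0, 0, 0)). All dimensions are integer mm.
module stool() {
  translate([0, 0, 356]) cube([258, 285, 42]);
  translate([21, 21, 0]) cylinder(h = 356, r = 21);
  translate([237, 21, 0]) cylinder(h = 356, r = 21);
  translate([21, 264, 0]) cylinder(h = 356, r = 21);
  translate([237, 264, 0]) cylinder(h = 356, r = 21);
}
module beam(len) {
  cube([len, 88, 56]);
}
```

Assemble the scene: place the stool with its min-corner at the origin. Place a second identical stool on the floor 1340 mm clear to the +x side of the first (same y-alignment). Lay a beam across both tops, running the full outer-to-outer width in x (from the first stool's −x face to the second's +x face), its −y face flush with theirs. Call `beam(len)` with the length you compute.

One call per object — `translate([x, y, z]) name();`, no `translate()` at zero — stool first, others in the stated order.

stool();
translate([1598, 0, 0]) stool();
translate([0, 0, 398]) beam(1856);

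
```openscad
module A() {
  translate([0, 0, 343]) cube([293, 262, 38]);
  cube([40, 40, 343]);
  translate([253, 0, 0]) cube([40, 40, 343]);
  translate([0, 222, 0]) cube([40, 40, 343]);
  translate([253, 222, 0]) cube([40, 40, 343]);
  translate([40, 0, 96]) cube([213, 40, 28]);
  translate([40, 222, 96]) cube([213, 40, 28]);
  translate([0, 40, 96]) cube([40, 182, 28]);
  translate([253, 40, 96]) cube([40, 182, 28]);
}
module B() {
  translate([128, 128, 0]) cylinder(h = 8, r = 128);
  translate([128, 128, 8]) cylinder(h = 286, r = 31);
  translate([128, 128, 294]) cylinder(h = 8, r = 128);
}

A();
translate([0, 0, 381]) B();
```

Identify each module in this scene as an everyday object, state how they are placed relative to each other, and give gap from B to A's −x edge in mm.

The spool's min-x is at 0; the stool's min-x is 0; gap = 0 mm.

A is a stool. B is a spool. The spool is on top of the stool. The gap from the spool to the stool's −x edge is 0 mm.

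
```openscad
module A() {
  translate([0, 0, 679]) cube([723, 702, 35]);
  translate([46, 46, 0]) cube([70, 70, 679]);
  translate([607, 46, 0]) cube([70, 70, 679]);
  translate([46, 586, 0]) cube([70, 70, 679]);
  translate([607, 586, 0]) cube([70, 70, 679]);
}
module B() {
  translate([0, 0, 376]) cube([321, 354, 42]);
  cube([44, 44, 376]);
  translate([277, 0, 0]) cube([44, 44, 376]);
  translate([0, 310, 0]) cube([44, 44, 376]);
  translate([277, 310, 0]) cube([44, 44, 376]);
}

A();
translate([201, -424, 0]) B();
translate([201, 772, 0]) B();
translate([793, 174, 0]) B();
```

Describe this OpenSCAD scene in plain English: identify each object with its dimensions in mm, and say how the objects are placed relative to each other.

A is a table: top 723 mm (x) × 702 mm (y), 35 mm thick, upper face at z = 714 mm, on four 70×70 mm square legs, each inset 46 mm from the nearest pair of top edges, running from z = 0 to the bottom of the top.

B is a simple wooden stool: a rectangular seat 321 mm (x) by 354 mm (y), 42 mm thick, top face at z = 418 mm, on four square legs, each 44×44 mm in cross-section. The legs rest on z = 0, each flush with a corner of the seat.

Three stools sit around the table at the −y, +y, +x sides.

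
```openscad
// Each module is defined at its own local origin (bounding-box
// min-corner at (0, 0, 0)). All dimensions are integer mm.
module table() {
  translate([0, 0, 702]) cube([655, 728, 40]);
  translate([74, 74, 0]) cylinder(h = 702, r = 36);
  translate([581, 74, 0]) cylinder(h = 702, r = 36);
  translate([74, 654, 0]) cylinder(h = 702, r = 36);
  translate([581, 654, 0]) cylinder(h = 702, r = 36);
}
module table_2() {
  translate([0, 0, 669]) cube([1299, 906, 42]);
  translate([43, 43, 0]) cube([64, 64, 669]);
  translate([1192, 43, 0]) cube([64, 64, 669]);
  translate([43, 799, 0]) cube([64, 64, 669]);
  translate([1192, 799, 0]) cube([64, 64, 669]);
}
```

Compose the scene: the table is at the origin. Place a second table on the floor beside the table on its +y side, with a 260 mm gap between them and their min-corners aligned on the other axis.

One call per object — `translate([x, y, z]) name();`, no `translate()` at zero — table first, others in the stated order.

table();
translate([0, 988, 0]) table_2();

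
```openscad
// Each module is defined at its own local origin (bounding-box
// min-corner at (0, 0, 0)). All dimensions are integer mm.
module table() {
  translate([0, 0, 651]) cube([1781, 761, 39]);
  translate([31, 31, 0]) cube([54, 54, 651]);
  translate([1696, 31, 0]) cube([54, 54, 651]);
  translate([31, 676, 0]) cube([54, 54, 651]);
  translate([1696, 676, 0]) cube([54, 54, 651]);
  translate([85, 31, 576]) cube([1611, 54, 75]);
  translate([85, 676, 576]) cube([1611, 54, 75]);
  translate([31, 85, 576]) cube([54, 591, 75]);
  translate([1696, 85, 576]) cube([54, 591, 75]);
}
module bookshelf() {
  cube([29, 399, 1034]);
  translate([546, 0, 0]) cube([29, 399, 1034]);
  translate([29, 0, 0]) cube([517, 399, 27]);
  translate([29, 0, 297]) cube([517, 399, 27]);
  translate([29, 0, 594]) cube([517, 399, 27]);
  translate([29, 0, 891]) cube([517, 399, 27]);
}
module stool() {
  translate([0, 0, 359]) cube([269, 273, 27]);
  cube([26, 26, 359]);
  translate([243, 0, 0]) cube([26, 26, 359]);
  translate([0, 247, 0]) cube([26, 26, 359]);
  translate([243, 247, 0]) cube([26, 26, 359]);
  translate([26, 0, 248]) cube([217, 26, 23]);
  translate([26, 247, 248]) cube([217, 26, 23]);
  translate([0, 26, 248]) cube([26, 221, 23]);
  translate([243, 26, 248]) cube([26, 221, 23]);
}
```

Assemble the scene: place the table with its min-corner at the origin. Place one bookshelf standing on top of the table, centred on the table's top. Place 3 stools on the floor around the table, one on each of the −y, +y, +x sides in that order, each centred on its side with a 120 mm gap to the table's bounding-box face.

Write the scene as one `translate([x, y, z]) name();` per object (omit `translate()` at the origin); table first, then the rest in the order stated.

table();
translate([603, 181, 690]) bookshelf();
translate([756, -393, 0]) stool();
translate([756, 881, 0]) stool();
translate([1901, 244, 0]) stool();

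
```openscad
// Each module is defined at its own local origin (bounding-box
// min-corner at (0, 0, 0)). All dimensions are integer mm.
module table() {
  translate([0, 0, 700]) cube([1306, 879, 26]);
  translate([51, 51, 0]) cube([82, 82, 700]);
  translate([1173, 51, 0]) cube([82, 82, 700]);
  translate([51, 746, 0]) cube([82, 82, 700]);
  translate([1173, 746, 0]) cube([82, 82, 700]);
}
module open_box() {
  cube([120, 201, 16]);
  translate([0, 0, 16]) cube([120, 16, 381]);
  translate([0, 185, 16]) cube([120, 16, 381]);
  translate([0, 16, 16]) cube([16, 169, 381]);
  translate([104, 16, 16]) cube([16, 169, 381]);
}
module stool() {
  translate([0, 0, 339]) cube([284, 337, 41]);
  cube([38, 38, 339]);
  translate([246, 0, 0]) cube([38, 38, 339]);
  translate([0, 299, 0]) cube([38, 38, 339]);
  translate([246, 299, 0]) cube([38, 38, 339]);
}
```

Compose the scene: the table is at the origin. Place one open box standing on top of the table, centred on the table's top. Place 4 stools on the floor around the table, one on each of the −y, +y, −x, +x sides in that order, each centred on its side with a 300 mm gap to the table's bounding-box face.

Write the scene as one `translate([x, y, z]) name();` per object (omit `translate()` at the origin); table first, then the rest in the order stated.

table();
translate([593, 339, 726]) open_box();
translate([511, -637, 0]) stool();
translate([511, 1179, 0]) stool();
translate([-584, 271, 0]) stool();
translate([1606, 271, 0]) stool();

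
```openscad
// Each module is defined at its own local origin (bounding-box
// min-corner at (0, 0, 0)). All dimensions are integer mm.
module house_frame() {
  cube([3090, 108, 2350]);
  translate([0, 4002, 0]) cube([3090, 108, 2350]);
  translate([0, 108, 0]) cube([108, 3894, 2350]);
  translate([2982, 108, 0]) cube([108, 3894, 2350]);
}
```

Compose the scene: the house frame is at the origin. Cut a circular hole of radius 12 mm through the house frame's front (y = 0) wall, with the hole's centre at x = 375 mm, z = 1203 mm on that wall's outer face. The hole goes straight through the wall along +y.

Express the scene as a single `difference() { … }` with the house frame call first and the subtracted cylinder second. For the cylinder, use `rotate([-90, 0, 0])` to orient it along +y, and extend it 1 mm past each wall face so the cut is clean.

difference() {
  house_frame();
  translate([375, -1, 1203]) rotate([-90, 0, 0]) cylinder(h = 110, r = 12);
}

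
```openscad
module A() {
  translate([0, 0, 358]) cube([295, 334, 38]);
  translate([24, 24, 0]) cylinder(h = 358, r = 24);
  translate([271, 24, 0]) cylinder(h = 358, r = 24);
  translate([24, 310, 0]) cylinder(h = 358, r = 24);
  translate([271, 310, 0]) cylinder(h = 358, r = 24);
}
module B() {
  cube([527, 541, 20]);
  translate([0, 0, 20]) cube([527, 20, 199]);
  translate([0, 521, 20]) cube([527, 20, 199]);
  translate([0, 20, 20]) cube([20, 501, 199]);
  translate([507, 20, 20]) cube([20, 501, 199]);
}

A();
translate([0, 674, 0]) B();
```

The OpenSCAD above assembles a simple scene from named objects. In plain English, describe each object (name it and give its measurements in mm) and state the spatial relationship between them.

A is a simple wooden stool: a rectangular seat 295 mm (x) by 334 mm (y), 38 mm thick, top face at z = 396 mm, on four round legs, each 48 mm in diameter. The legs rest on z = 0, each leg's axis is inset half a diameter from the nearest pair of seat edges (so the leg's bounding box is flush with the corner).

B is an open-topped rectangular box: outside dimensions 527×541×219 mm, with a uniform wall and base thickness of 20 mm. The base is a full 527×541 slab on the floor; four walls sit on top of the base. The front and back walls (the −y and +y sides) span the full width; the two side walls fit between them.

The open box is on the floor beside the stool on its +y side.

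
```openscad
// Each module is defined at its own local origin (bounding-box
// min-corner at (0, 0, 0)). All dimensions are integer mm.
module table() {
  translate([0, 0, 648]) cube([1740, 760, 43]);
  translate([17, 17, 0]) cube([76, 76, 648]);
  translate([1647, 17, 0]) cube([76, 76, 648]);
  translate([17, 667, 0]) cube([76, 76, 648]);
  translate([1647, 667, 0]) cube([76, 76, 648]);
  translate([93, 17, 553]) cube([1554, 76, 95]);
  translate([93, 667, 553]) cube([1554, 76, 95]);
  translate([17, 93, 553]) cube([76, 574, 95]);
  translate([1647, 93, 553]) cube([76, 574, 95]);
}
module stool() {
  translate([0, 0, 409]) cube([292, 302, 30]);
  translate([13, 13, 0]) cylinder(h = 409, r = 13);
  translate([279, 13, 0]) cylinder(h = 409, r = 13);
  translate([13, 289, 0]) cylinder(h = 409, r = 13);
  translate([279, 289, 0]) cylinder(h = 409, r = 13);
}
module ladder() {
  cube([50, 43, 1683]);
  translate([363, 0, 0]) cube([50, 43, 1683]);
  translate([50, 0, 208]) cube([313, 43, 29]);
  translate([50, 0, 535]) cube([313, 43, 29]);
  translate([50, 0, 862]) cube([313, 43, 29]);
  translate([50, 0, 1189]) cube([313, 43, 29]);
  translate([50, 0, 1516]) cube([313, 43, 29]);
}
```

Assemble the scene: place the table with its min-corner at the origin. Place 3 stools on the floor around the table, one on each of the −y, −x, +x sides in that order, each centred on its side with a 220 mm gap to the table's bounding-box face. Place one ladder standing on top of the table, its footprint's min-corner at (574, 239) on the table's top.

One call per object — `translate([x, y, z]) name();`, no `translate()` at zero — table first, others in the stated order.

table();
translate([724, -522, 0]) stool();
translate([-512, 229, 0]) stool();
translate([1960, 229, 0]) stool();
translate([574, 239, 691]) ladder();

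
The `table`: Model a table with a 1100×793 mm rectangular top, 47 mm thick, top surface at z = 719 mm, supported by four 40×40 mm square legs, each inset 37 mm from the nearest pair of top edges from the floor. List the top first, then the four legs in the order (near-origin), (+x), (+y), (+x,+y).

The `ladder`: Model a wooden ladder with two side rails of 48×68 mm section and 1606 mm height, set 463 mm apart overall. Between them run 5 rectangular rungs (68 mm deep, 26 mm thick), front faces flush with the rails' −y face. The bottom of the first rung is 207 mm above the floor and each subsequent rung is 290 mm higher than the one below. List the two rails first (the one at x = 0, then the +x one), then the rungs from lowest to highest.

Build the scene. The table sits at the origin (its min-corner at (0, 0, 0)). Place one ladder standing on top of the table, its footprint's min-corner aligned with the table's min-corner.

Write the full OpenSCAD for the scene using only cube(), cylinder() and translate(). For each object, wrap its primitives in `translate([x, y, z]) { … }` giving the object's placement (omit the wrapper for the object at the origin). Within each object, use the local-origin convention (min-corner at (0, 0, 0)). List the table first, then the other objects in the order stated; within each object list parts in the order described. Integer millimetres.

translate([0, 0, 672]) cube([1100, 793, 47]);
translate([37, 37, 0]) cube([40, 40, 672]);
translate([1023, 37, 0]) cube([40, 40, 672]);
translate([37, 716, 0]) cube([40, 40, 672]);
translate([1023, 716, 0]) cube([40, 40, 672]);
translate([0, 0, 719]) {
  cube([48, 68, 1606]);
  translate([415, 0, 0]) cube([48, 68, 1606]);
  translate([48, 0, 207]) cube([367, 68, 26]);
  translate([48, 0, 497]) cube([367, 68, 26]);
  translate([48, 0, 787]) cube([367, 68, 26]);
  translate([48, 0, 1077]) cube([367, 68, 26]);
  translate([48, 0, 1367]) cube([367, 68, 26]);
}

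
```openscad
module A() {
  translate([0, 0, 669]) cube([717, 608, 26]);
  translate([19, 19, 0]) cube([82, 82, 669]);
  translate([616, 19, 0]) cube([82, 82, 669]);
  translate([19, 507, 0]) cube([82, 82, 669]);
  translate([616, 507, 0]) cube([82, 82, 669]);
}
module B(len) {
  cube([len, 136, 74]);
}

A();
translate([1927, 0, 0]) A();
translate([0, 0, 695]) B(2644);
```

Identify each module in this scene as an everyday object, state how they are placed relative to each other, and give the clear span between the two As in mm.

Second table starts at x = 1927; first ends at x = 717; clear span = 1927 − 717 = 1210 mm.

A is a table. B is a beam. A beam spans the tops of two tables. The clear span between the two tables is 1210 mm.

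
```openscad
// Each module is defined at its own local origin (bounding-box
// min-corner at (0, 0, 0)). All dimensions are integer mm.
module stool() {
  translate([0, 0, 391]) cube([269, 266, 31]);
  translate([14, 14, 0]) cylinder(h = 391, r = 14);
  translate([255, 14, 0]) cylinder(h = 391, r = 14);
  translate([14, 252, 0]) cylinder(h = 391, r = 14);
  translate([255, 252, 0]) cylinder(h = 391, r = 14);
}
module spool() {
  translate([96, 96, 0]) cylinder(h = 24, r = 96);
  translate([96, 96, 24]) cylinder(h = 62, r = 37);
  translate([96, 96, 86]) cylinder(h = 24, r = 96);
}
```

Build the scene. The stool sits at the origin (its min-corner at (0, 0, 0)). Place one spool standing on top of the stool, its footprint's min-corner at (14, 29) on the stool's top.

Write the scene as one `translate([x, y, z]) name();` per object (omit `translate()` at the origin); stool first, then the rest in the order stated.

stool();
translate([14, 29, 422]) spool();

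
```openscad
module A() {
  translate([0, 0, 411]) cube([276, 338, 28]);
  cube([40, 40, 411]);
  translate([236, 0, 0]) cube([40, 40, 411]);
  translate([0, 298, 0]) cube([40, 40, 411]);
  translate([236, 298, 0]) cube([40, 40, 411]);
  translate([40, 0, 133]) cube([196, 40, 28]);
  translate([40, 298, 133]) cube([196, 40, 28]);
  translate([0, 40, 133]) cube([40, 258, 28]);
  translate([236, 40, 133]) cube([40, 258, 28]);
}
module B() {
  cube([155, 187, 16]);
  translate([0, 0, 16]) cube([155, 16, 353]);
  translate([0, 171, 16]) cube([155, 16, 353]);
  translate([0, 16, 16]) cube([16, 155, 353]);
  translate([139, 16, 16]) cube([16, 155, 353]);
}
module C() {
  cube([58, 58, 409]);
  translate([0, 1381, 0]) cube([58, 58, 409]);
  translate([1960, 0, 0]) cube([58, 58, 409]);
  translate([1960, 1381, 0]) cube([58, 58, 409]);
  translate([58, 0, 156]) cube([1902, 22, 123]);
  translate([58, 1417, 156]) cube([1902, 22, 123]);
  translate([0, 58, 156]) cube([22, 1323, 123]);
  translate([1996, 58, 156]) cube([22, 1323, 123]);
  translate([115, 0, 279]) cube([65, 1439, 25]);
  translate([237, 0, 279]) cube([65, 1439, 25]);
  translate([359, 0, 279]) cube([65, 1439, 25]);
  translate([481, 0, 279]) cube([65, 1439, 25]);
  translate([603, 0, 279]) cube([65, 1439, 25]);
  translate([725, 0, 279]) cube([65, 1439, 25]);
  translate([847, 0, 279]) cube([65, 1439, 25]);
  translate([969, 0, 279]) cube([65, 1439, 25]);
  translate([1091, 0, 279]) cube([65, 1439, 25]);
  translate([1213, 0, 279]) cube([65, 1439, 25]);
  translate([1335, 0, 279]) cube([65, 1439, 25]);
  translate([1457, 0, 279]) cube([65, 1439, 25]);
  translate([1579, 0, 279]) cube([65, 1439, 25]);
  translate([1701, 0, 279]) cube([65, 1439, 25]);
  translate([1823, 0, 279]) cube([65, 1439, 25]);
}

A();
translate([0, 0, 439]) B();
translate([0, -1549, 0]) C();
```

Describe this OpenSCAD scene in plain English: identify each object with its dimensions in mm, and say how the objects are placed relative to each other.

A is a four-legged stool. The seat is 276×338 mm, 28 mm thick, top at z = 439 mm. It stands on four square legs, each 40×40 mm in cross-section, from z = 0 to the seat underside, each flush with a corner of the seat. Four stretchers, 40 mm wide and 28 mm tall, connect adjacent legs with their undersides at z = 133 mm, each running between the inner faces of the legs it joins and aligned with the legs' outer faces on the other axis.

B is an open storage box with external size 155×187×369 mm and wall thickness 16 mm (the base is also 16 mm thick). The base covers the whole footprint; the four walls stand on the base, with the y-facing walls full-width and the x-facing walls fitting between their inner faces.

C is a bed frame 2018 mm long (x) by 1439 mm wide (y). Four 58×58 mm corner posts, 409 mm tall, at the corners of the footprint. Four rails of 22 mm thickness and 123 mm height run between adjacent posts with their undersides at z = 156 mm, their outer faces flush with the outside of the frame (the two x-running rails run between the posts' inner faces; the two y-running rails run between the posts' inner faces). 15 slats, each 65 mm wide (x) and 25 mm thick, lie across the top of the two x-running rails, running the full 1439 mm width of the frame in y; the slats are evenly spaced along x between the inner faces of the end posts with equal gaps (rounded down to the nearest mm) at the −x end and between each pair — any rounding remainder accumulates at the +x end.

The open box is on top of the stool. The bed frame is on the floor beside the stool on its −y side.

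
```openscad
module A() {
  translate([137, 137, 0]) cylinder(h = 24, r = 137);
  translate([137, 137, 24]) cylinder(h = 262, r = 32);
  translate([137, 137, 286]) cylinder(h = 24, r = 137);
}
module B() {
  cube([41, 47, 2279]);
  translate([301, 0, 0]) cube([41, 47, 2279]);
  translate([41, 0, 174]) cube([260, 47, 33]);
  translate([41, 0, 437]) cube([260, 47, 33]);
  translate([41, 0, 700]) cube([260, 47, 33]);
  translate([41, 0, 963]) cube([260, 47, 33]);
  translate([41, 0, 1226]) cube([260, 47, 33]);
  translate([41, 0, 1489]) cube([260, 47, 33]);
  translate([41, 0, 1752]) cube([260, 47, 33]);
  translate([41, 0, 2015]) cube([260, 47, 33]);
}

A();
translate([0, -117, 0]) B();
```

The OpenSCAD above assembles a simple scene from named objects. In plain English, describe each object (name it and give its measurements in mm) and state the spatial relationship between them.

A is a spool: two coaxial disc flanges of radius 137 mm and thickness 24 mm, joined by a core cylinder of radius 32 mm and height 262 mm. The lower flange rests on z = 0 and the three cylinders share a vertical axis.

B is a straight ladder. Two 41×47 mm vertical rails, 2279 mm tall, stand 342 mm apart (outside-to-outside) with their front faces coplanar on the −y side. 8 rungs, each 47 mm deep and 33 mm tall, span between the inner faces of the rails, front faces flush with the rails. The lowest rung's underside is at z = 174 mm and rungs are spaced 263 mm apart (underside to underside).

The ladder is on the floor beside the spool on its −y side.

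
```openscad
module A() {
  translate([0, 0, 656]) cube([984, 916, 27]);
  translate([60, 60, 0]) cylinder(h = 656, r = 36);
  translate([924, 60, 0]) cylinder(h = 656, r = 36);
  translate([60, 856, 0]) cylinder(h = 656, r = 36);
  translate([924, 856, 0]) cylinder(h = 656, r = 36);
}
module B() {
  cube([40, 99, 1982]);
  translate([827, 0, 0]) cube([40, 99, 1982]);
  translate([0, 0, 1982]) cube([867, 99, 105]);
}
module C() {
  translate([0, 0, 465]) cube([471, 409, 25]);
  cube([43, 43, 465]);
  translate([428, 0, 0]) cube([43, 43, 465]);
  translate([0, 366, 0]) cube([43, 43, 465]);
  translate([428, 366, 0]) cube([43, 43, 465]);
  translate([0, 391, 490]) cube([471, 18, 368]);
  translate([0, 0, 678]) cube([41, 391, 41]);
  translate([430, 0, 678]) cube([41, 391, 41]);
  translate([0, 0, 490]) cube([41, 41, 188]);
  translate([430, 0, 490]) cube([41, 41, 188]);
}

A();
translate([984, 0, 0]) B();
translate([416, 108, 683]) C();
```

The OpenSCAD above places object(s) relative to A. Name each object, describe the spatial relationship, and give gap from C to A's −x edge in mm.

The chair's min-x is at 416; the table's min-x is 0; gap = 416 mm.

A is a table. B is a door frame. C is a chair. The door frame is against the table's +x side, with their −y faces flush. The chair is on top of the table. The gap from the chair to the table's −x edge is 416 mm.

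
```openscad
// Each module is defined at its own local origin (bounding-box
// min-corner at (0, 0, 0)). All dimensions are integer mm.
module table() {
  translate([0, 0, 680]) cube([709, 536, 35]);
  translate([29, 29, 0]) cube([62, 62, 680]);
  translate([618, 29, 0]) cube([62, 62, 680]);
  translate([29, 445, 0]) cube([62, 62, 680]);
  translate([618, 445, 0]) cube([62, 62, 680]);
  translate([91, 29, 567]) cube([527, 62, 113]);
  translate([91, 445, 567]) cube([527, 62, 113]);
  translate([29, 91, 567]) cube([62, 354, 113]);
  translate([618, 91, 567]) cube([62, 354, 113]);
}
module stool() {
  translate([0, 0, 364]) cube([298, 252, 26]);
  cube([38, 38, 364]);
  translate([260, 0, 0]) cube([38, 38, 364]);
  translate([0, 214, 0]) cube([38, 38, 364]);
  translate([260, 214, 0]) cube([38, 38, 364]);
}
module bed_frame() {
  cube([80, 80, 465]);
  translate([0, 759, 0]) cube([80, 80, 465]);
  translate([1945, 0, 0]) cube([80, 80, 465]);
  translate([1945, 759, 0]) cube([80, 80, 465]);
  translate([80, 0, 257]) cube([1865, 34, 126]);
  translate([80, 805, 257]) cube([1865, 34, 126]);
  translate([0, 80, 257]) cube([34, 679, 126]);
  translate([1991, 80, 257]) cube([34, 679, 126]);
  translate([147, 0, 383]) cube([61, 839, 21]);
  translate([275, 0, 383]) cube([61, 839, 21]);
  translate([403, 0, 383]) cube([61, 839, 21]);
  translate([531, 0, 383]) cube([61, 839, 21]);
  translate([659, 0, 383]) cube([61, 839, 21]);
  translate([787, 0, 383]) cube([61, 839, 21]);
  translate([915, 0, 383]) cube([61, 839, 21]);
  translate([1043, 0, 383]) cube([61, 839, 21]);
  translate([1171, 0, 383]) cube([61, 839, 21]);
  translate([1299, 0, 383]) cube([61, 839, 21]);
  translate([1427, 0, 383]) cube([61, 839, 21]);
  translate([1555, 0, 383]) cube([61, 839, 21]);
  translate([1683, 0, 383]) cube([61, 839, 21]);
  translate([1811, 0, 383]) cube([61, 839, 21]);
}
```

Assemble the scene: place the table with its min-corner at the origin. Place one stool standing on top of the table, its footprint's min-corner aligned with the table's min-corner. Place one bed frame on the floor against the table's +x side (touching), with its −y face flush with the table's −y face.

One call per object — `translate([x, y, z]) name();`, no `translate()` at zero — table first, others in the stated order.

table();
translate([0, 0, 715]) stool();
translate([709, 0, 0]) bed_frame();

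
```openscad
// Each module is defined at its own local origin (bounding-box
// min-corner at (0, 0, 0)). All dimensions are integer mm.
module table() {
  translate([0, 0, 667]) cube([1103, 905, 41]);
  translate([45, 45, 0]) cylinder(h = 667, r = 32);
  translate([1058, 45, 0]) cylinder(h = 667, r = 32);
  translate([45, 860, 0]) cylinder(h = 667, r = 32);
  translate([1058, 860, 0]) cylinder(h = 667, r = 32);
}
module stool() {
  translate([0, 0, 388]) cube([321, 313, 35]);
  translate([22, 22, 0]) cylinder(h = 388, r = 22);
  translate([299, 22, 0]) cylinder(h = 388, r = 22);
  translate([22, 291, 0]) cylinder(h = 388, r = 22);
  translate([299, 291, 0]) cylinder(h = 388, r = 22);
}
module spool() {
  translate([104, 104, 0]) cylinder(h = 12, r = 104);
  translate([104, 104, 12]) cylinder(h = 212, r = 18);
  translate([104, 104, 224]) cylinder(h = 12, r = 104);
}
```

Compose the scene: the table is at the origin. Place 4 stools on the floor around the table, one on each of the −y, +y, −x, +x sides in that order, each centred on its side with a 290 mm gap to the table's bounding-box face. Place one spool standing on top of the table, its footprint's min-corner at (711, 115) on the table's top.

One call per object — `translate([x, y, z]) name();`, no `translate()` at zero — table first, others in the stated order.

table();
translate([391, -603, 0]) stool();
translate([391, 1195, 0]) stool();
translate([-611, 296, 0]) stool();
translate([1393, 296, 0]) stool();
translate([711, 115, 708]) spool();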